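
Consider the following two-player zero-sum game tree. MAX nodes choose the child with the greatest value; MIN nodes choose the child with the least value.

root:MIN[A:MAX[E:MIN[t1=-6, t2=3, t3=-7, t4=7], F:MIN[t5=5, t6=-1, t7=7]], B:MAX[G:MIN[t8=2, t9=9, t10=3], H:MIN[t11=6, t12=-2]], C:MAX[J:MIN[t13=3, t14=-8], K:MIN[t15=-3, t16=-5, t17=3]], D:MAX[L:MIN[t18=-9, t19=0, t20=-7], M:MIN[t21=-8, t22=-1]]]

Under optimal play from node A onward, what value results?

-1

E (MIN): min(-6, 3, -7, 7) = -7
F (MIN): min(5, -1, 7) = -1
A (MAX): max(-7, -1) = -1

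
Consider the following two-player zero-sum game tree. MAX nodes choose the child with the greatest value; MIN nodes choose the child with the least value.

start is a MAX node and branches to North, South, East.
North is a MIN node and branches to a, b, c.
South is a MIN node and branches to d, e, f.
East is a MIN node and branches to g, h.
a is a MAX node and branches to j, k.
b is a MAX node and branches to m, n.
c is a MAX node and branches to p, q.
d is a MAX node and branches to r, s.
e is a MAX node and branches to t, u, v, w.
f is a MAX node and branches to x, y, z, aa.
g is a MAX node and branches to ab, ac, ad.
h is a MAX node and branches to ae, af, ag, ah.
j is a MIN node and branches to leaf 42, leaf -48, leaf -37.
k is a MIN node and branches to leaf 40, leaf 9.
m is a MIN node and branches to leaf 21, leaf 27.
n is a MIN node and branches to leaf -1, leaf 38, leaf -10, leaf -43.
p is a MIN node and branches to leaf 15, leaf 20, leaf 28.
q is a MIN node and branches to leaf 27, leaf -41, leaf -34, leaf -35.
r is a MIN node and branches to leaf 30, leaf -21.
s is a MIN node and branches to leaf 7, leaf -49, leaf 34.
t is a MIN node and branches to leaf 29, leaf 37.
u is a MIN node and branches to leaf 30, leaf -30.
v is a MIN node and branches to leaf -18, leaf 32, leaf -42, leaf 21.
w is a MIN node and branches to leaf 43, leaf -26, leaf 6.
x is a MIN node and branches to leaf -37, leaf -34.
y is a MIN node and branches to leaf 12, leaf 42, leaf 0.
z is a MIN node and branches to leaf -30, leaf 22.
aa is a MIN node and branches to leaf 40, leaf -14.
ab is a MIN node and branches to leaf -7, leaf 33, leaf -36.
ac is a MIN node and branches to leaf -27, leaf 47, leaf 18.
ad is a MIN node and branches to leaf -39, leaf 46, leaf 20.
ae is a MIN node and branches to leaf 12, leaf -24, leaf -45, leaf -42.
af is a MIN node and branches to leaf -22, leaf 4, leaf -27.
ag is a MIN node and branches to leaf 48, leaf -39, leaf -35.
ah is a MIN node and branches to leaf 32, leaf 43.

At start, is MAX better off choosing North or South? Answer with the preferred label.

North

j (MIN): min(42, -48, -37) = -48
k (MIN): min(40, 9) = 9
a (MAX): max(-48, 9) = 9
m (MIN): min(21, 27) = 21
n (MIN): min(-1, 38, -10, -43) = -43
b (MAX): max(21, -43) = 21
p (MIN): min(15, 20, 28) = 15
q (MIN): min(27, -41, -34, -35) = -41
c (MAX): max(15, -41) = 15
North (MIN): min(9, 21, 15) = 9
r (MIN): min(30, -21) = -21
s (MIN): min(7, -49, 34) = -49
d (MAX): max(-21, -49) = -21
t (MIN): min(29, 37) = 29
u (MIN): min(30, -30) = -30
v (MIN): min(-18, 32, -42, 21) = -42
w (MIN): min(43, -26, 6) = -26
e (MAX): max(29, -30, -42, -26) = 29
x (MIN): min(-37, -34) = -37
y (MIN): min(12, 42, 0) = 0
z (MIN): min(-30, 22) = -30
aa (MIN): min(40, -14) = -14
f (MAX): max(-37, 0, -30, -14) = 0
South (MIN): min(-21, 29, 0) = -21
MAX prefers the higher value; North=9, South=-21. North is better since 9 > -21.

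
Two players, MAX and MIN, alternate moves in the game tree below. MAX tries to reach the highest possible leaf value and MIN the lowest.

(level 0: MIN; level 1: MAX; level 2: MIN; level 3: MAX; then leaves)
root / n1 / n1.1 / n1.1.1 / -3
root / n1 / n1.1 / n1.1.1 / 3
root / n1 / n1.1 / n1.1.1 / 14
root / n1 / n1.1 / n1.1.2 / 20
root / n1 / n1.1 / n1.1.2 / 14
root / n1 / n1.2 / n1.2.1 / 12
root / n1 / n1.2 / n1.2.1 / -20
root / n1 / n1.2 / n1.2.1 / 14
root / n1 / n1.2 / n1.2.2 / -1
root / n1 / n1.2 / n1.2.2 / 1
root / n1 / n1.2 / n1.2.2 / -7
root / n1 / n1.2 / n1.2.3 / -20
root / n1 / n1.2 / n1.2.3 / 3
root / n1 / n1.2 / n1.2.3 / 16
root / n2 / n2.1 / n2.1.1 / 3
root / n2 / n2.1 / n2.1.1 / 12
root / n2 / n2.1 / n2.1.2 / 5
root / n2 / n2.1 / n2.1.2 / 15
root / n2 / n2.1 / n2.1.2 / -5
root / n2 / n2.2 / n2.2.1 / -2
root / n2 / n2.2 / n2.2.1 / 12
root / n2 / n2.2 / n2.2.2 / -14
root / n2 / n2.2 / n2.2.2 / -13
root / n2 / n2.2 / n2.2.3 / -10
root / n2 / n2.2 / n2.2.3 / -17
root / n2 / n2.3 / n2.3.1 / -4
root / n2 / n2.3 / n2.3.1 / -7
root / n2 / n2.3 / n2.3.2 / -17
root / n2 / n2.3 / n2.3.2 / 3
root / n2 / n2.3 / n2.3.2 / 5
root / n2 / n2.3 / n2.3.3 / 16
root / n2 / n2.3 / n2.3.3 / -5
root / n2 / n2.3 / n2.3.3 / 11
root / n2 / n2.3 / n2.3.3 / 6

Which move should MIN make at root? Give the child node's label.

n1.1.1 (MAX): max(-3, 3, 14) = 14
n1.1.2 (MAX): max(20, 14) = 20
n1.1 (MIN): min(14, 20) = 14
n1.2.1 (MAX): max(12, -20, 14) = 14
n1.2.2 (MAX): max(-1, 1, -7) = 1
n1.2.3 (MAX): max(-20, 3, 16) = 16
n1.2 (MIN): min(14, 1, 16) = 1
n1 (MAX): max(14, 1) = 14
n2.1.1 (MAX): max(3, 12) = 12
n2.1.2 (MAX): max(5, 15, -5) = 15
n2.1 (MIN): min(12, 15) = 12
n2.2.1 (MAX): max(-2, 12) = 12
n2.2.2 (MAX): max(-14, -13) = -13
n2.2.3 (MAX): max(-10, -17) = -10
n2.2 (MIN): min(12, -13, -10) = -13
n2.3.1 (MAX): max(-4, -7) = -4
n2.3.2 (MAX): max(-17, 3, 5) = 5
n2.3.3 (MAX): max(16, -5, 11, 6) = 16
n2.3 (MIN): min(-4, 5, 16) = -4
n2 (MAX): max(12, -13, -4) = 12
root (MIN): min(14, 12) = 12
MIN at root wants the lowest of {n1=14, n2=12}, so chooses n2.

n2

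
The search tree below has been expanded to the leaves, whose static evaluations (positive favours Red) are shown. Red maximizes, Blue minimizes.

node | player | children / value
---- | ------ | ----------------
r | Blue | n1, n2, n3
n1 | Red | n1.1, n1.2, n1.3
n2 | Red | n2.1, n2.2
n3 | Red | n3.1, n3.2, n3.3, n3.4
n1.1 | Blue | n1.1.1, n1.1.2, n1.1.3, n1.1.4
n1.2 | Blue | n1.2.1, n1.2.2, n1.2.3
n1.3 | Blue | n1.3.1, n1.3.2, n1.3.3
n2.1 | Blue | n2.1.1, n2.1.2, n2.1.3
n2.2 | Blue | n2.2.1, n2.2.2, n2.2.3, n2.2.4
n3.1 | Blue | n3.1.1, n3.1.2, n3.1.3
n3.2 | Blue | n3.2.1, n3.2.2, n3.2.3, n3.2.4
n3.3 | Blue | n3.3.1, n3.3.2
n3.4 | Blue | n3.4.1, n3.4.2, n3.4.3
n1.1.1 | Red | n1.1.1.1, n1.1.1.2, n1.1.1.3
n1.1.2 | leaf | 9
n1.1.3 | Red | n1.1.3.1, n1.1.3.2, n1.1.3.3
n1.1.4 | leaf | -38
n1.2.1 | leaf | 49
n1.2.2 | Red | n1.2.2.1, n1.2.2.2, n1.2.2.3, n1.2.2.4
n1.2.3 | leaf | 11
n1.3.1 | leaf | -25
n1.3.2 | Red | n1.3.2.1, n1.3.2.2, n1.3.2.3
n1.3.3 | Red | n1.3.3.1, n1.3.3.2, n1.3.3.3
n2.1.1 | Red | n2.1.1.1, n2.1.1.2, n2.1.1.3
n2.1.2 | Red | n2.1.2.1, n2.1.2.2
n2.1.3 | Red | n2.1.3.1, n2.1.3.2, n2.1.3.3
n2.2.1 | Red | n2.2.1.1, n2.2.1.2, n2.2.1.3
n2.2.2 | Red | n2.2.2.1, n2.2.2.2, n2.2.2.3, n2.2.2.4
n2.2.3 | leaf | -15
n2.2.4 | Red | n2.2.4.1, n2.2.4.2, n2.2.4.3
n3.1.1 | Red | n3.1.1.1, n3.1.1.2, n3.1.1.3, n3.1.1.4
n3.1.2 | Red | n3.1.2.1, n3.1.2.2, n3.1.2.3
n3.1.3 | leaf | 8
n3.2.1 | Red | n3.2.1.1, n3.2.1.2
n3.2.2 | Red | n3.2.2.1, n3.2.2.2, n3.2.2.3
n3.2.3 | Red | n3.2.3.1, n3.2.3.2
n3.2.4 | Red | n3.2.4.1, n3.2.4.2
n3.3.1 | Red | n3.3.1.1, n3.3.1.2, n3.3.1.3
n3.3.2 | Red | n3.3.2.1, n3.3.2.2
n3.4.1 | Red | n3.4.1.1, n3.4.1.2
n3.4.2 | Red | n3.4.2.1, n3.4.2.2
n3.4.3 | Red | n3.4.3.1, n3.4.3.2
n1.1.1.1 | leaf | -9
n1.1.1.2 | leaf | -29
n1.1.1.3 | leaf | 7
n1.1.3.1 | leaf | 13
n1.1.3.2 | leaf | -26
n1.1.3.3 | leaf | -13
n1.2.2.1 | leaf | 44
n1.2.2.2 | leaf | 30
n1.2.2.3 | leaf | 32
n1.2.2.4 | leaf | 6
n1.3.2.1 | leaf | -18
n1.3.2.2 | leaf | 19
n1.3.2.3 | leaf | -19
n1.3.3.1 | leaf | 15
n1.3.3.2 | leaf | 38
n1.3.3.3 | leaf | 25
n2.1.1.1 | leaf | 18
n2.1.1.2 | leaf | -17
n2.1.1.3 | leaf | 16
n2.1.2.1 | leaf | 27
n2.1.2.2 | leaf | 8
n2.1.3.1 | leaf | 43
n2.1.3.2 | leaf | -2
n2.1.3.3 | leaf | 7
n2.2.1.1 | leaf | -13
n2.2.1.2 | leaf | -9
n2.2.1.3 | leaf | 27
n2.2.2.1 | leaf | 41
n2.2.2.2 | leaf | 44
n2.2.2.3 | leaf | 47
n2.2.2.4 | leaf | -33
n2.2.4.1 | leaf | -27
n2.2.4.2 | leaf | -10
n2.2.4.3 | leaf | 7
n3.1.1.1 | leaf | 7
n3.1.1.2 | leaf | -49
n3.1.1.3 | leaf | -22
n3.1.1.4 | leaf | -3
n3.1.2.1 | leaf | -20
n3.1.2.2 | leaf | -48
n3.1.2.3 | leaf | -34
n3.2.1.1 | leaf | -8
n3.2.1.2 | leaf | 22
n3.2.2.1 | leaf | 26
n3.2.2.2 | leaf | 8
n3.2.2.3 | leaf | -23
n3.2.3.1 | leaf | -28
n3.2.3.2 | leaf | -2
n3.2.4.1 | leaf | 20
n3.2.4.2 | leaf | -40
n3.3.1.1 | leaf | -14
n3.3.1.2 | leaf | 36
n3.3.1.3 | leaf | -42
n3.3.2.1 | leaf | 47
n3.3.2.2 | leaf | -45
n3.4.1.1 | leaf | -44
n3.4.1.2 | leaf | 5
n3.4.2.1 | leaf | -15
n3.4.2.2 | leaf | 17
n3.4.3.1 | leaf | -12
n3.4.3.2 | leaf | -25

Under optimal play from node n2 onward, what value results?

n2.1.1 (Red): max(18, -17, 16) = 18
n2.1.2 (Red): max(27, 8) = 27
n2.1.3 (Red): max(43, -2, 7) = 43
n2.1 (Blue): min(18, 27, 43) = 18
n2.2.1 (Red): max(-13, -9, 27) = 27
n2.2.2 (Red): max(41, 44, 47, -33) = 47
n2.2.4 (Red): max(-27, -10, 7) = 7
n2.2 (Blue): min(27, 47, -15, 7) = -15
n2 (Red): max(18, -15) = 18

18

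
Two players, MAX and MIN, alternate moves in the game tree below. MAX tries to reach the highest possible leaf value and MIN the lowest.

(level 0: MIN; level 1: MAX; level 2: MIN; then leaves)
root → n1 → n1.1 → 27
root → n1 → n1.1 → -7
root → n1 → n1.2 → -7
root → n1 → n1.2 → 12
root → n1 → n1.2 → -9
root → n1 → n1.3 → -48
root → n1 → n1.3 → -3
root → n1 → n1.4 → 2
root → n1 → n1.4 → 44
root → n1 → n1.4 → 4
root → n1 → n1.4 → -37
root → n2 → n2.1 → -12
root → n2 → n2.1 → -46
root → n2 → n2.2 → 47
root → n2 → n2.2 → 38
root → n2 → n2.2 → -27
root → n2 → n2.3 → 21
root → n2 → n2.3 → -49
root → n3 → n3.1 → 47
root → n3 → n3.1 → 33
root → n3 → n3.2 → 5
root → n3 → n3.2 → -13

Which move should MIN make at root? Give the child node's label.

n2

n1.1 (MIN): min(27, -7) = -7
n1.2 (MIN): min(-7, 12, -9) = -9
n1.3 (MIN): min(-48, -3) = -48
n1.4 (MIN): min(2, 44, 4, -37) = -37
n1 (MAX): max(-7, -9, -48, -37) = -7
n2.1 (MIN): min(-12, -46) = -46
n2.2 (MIN): min(47, 38, -27) = -27
n2.3 (MIN): min(21, -49) = -49
n2 (MAX): max(-46, -27, -49) = -27
n3.1 (MIN): min(47, 33) = 33
n3.2 (MIN): min(5, -13) = -13
n3 (MAX): max(33, -13) = 33
root (MIN): min(-7, -27, 33) = -27
MIN at root wants the lowest of {n1=-7, n2=-27, n3=33}, so chooses n2.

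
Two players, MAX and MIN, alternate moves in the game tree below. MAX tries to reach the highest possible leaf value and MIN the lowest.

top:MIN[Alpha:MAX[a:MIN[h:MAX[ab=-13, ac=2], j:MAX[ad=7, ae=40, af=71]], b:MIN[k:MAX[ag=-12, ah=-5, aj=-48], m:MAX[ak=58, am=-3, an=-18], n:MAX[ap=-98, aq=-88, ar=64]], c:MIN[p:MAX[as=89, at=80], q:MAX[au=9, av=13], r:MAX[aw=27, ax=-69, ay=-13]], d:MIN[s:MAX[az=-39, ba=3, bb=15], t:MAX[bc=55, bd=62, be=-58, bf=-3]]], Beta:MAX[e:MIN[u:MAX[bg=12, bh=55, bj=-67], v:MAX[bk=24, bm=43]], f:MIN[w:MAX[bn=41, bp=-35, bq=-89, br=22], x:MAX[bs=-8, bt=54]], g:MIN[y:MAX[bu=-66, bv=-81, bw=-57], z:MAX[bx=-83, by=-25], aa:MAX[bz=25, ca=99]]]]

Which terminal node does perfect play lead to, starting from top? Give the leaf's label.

bb

h (MAX): max(-13, 2) = 2
j (MAX): max(7, 40, 71) = 71
a (MIN): min(2, 71) = 2
k (MAX): max(-12, -5, -48) = -5
m (MAX): max(58, -3, -18) = 58
n (MAX): max(-98, -88, 64) = 64
b (MIN): min(-5, 58, 64) = -5
p (MAX): max(89, 80) = 89
q (MAX): max(9, 13) = 13
r (MAX): max(27, -69, -13) = 27
c (MIN): min(89, 13, 27) = 13
s (MAX): max(-39, 3, 15) = 15
t (MAX): max(55, 62, -58, -3) = 62
d (MIN): min(15, 62) = 15
Alpha (MAX): max(2, -5, 13, 15) = 15
u (MAX): max(12, 55, -67) = 55
v (MAX): max(24, 43) = 43
e (MIN): min(55, 43) = 43
w (MAX): max(41, -35, -89, 22) = 41
x (MAX): max(-8, 54) = 54
f (MIN): min(41, 54) = 41
y (MAX): max(-66, -81, -57) = -57
z (MAX): max(-83, -25) = -25
aa (MAX): max(25, 99) = 99
g (MIN): min(-57, -25, 99) = -57
Beta (MAX): max(43, 41, -57) = 43
top (MIN): min(15, 43) = 15
At top, MIN picks Alpha (lowest: 15).
At Alpha, MAX picks d (highest: 15).
At d, MIN picks s (lowest: 15).
At s, MAX picks bb (highest: 15).
Terminal value 15.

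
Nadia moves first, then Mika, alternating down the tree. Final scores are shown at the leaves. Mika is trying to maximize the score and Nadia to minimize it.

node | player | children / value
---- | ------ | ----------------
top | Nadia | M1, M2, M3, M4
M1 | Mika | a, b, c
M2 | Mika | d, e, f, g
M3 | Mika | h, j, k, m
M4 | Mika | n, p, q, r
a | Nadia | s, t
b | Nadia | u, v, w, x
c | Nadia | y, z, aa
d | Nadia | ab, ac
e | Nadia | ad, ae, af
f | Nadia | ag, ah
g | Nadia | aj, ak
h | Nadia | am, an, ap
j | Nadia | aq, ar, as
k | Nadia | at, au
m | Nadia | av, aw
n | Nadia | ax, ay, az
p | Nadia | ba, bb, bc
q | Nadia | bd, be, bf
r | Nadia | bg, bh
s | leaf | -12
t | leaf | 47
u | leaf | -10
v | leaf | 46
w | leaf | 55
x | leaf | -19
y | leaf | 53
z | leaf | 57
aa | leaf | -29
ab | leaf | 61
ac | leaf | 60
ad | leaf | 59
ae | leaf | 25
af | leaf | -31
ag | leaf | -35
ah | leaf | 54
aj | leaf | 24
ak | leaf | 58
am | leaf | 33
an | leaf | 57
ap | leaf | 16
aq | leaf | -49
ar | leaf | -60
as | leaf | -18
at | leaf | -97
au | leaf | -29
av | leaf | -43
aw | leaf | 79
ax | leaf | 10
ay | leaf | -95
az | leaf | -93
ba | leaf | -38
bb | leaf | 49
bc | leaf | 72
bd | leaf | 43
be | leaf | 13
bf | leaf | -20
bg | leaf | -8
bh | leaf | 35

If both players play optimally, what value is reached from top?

a (Nadia): min(-12, 47) = -12
b (Nadia): min(-10, 46, 55, -19) = -19
c (Nadia): min(53, 57, -29) = -29
M1 (Mika): max(-12, -19, -29) = -12
d (Nadia): min(61, 60) = 60
e (Nadia): min(59, 25, -31) = -31
f (Nadia): min(-35, 54) = -35
g (Nadia): min(24, 58) = 24
M2 (Mika): max(60, -31, -35, 24) = 60
h (Nadia): min(33, 57, 16) = 16
j (Nadia): min(-49, -60, -18) = -60
k (Nadia): min(-97, -29) = -97
m (Nadia): min(-43, 79) = -43
M3 (Mika): max(16, -60, -97, -43) = 16
n (Nadia): min(10, -95, -93) = -95
p (Nadia): min(-38, 49, 72) = -38
q (Nadia): min(43, 13, -20) = -20
r (Nadia): min(-8, 35) = -8
M4 (Mika): max(-95, -38, -20, -8) = -8
top (Nadia): min(-12, 60, 16, -8) = -12

-12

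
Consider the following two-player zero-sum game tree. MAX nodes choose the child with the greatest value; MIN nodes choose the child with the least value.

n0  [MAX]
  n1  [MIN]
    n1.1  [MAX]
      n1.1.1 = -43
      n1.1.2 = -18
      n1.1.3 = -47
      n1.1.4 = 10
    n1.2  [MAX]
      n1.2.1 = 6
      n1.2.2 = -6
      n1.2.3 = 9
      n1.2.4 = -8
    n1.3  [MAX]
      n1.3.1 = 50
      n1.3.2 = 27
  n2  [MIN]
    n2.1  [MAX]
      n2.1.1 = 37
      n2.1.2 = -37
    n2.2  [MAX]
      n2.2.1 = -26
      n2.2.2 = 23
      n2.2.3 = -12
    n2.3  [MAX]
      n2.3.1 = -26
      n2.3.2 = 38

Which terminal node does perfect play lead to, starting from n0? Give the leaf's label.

n1.1 (MAX): max(-43, -18, -47, 10) = 10
n1.2 (MAX): max(6, -6, 9, -8) = 9
n1.3 (MAX): max(50, 27) = 50
n1 (MIN): min(10, 9, 50) = 9
n2.1 (MAX): max(37, -37) = 37
n2.2 (MAX): max(-26, 23, -12) = 23
n2.3 (MAX): max(-26, 38) = 38
n2 (MIN): min(37, 23, 38) = 23
n0 (MAX): max(9, 23) = 23
At n0, MAX picks n2 (highest: 23).
At n2, MIN picks n2.2 (lowest: 23).
At n2.2, MAX picks n2.2.2 (highest: 23).
Terminal value 23.

n2.2.2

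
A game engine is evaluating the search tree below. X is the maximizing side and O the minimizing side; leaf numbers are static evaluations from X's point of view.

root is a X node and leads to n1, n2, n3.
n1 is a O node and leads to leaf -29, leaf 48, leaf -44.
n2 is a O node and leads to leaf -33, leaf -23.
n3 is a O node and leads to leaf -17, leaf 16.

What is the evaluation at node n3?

-17

n3 (O): min(-17, 16) = -17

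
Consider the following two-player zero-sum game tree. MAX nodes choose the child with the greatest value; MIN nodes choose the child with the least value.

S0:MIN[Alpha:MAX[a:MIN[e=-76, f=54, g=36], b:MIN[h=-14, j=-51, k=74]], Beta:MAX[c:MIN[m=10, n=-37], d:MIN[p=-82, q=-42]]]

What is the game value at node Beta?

c (MIN): min(10, -37) = -37
d (MIN): min(-82, -42) = -82
Beta (MAX): max(-37, -82) = -37

-37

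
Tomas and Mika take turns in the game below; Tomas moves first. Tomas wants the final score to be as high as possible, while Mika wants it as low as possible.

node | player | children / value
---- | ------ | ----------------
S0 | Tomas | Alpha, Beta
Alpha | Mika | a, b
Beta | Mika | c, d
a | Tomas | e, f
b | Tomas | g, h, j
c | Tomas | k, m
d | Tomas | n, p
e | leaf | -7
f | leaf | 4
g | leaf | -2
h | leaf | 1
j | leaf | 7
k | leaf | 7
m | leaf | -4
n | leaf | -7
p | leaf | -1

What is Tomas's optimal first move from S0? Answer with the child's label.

Alpha

a (Tomas): max(-7, 4) = 4
b (Tomas): max(-2, 1, 7) = 7
Alpha (Mika): min(4, 7) = 4
c (Tomas): max(7, -4) = 7
d (Tomas): max(-7, -1) = -1
Beta (Mika): min(7, -1) = -1
S0 (Tomas): max(4, -1) = 4
Tomas at S0 wants the highest of {Alpha=4, Beta=-1}, so chooses Alpha.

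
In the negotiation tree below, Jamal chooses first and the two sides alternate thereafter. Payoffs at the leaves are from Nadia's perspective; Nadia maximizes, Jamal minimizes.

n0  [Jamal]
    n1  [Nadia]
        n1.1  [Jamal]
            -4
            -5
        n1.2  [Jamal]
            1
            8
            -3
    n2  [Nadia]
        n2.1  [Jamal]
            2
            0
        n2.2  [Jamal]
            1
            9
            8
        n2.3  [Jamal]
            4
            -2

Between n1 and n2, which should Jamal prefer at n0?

n1.1 (Jamal): min(-4, -5) = -5
n1.2 (Jamal): min(1, 8, -3) = -3
n1 (Nadia): max(-5, -3) = -3
n2.1 (Jamal): min(2, 0) = 0
n2.2 (Jamal): min(1, 9, 8) = 1
n2.3 (Jamal): min(4, -2) = -2
n2 (Nadia): max(0, 1, -2) = 1
Jamal prefers the lower value; n1=-3, n2=1. n1 is better since -3 < 1.

n1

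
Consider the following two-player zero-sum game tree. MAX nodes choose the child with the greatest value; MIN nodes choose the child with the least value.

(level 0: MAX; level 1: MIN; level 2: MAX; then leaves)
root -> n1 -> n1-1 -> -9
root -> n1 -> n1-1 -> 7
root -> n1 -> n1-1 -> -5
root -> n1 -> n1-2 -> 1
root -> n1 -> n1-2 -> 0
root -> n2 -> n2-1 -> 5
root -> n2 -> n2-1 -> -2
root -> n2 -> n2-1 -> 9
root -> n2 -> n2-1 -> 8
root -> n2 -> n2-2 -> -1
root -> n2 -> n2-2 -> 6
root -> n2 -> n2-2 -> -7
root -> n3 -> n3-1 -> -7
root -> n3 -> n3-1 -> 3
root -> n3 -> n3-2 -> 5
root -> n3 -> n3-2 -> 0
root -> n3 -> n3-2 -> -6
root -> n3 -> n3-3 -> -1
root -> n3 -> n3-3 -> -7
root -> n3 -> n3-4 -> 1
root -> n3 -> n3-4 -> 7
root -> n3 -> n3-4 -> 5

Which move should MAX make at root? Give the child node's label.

n1-1 (MAX): max(-9, 7, -5) = 7
n1-2 (MAX): max(1, 0) = 1
n1 (MIN): min(7, 1) = 1
n2-1 (MAX): max(5, -2, 9, 8) = 9
n2-2 (MAX): max(-1, 6, -7) = 6
n2 (MIN): min(9, 6) = 6
n3-1 (MAX): max(-7, 3) = 3
n3-2 (MAX): max(5, 0, -6) = 5
n3-3 (MAX): max(-1, -7) = -1
n3-4 (MAX): max(1, 7, 5) = 7
n3 (MIN): min(3, 5, -1, 7) = -1
root (MAX): max(1, 6, -1) = 6
MAX at root wants the highest of {n1=1, n2=6, n3=-1}, so chooses n2.

n2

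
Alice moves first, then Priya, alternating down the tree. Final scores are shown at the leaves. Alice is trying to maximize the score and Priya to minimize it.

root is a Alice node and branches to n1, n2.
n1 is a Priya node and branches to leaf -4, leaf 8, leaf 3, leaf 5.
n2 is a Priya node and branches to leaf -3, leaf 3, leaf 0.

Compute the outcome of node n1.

-4

n1 (Priya): min(-4, 8, 3, 5) = -4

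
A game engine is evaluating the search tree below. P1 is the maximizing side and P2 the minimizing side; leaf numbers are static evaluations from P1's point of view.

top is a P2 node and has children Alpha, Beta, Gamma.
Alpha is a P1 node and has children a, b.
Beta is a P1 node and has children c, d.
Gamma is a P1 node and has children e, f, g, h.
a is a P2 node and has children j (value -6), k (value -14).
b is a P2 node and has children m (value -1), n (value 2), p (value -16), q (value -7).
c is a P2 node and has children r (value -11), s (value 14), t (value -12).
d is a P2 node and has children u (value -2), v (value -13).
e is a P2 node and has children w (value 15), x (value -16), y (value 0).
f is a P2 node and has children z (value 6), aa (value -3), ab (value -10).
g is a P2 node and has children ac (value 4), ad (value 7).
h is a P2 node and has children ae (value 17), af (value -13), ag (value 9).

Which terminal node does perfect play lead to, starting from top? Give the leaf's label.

k

a (P2): min(-6, -14) = -14
b (P2): min(-1, 2, -16, -7) = -16
Alpha (P1): max(-14, -16) = -14
c (P2): min(-11, 14, -12) = -12
d (P2): min(-2, -13) = -13
Beta (P1): max(-12, -13) = -12
e (P2): min(15, -16, 0) = -16
f (P2): min(6, -3, -10) = -10
g (P2): min(4, 7) = 4
h (P2): min(17, -13, 9) = -13
Gamma (P1): max(-16, -10, 4, -13) = 4
top (P2): min(-14, -12, 4) = -14
At top, P2 picks Alpha (lowest: -14).
At Alpha, P1 picks a (highest: -14).
At a, P2 picks k (lowest: -14).
Terminal value -14.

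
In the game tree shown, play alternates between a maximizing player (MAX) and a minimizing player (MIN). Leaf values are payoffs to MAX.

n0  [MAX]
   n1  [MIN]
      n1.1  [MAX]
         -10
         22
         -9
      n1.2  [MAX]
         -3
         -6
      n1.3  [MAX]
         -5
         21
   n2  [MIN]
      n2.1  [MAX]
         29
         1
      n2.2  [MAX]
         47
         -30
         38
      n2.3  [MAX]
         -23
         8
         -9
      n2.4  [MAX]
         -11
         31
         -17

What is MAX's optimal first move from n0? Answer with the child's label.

n1.1 (MAX): max(-10, 22, -9) = 22
n1.2 (MAX): max(-3, -6) = -3
n1.3 (MAX): max(-5, 21) = 21
n1 (MIN): min(22, -3, 21) = -3
n2.1 (MAX): max(29, 1) = 29
n2.2 (MAX): max(47, -30, 38) = 47
n2.3 (MAX): max(-23, 8, -9) = 8
n2.4 (MAX): max(-11, 31, -17) = 31
n2 (MIN): min(29, 47, 8, 31) = 8
n0 (MAX): max(-3, 8) = 8
MAX at n0 wants the highest of {n1=-3, n2=8}, so chooses n2.

n2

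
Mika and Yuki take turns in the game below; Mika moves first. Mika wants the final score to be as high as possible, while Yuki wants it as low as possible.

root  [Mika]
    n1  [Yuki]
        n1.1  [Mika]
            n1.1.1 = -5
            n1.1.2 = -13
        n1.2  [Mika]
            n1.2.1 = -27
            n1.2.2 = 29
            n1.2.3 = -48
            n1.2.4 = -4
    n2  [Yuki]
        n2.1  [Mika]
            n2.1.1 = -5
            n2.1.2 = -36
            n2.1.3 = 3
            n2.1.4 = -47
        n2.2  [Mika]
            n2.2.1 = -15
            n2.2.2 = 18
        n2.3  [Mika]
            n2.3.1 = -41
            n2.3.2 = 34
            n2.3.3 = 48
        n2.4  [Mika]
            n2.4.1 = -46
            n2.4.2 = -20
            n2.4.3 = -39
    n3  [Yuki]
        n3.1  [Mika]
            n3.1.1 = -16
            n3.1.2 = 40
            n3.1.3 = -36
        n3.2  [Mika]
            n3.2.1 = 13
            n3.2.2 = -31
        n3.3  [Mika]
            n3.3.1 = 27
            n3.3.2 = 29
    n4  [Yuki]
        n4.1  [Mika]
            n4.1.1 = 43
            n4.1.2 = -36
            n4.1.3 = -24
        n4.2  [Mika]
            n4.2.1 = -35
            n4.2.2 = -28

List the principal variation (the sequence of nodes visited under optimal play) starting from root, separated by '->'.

root -> n3 -> n3.2 -> n3.2.1

n1.1 (Mika): max(-5, -13) = -5
n1.2 (Mika): max(-27, 29, -48, -4) = 29
n1 (Yuki): min(-5, 29) = -5
n2.1 (Mika): max(-5, -36, 3, -47) = 3
n2.2 (Mika): max(-15, 18) = 18
n2.3 (Mika): max(-41, 34, 48) = 48
n2.4 (Mika): max(-46, -20, -39) = -20
n2 (Yuki): min(3, 18, 48, -20) = -20
n3.1 (Mika): max(-16, 40, -36) = 40
n3.2 (Mika): max(13, -31) = 13
n3.3 (Mika): max(27, 29) = 29
n3 (Yuki): min(40, 13, 29) = 13
n4.1 (Mika): max(43, -36, -24) = 43
n4.2 (Mika): max(-35, -28) = -28
n4 (Yuki): min(43, -28) = -28
root (Mika): max(-5, -20, 13, -28) = 13
At root, Mika picks n3 (highest: 13).
At n3, Yuki picks n3.2 (lowest: 13).
At n3.2, Mika picks n3.2.1 (highest: 13).
Terminal value 13.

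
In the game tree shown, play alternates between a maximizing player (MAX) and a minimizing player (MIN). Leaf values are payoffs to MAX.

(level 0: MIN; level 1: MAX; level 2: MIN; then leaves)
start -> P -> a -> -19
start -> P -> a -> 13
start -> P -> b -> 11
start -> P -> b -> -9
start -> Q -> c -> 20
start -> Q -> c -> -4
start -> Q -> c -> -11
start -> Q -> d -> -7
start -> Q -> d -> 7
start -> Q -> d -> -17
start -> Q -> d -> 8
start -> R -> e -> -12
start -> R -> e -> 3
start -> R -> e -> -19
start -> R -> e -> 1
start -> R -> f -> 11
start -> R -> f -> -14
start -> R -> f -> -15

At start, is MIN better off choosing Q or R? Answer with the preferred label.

c (MIN): min(20, -4, -11) = -11
d (MIN): min(-7, 7, -17, 8) = -17
Q (MAX): max(-11, -17) = -11
e (MIN): min(-12, 3, -19, 1) = -19
f (MIN): min(11, -14, -15) = -15
R (MAX): max(-19, -15) = -15
MIN prefers the lower value; Q=-11, R=-15. R is better since -15 < -11.

R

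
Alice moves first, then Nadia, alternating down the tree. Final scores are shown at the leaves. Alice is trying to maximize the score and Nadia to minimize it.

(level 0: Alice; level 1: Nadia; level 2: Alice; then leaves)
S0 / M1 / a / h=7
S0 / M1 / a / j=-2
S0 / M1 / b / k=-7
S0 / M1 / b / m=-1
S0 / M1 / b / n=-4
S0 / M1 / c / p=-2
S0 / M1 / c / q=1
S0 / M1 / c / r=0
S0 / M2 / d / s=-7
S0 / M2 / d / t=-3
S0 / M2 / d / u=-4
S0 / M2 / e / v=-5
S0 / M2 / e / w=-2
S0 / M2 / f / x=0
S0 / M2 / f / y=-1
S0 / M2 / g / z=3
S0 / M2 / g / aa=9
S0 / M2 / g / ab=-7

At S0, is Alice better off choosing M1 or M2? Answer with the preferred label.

M1

a (Alice): max(7, -2) = 7
b (Alice): max(-7, -1, -4) = -1
c (Alice): max(-2, 1, 0) = 1
M1 (Nadia): min(7, -1, 1) = -1
d (Alice): max(-7, -3, -4) = -3
e (Alice): max(-5, -2) = -2
f (Alice): max(0, -1) = 0
g (Alice): max(3, 9, -7) = 9
M2 (Nadia): min(-3, -2, 0, 9) = -3
Alice prefers the higher value; M1=-1, M2=-3. M1 is better since -1 > -3.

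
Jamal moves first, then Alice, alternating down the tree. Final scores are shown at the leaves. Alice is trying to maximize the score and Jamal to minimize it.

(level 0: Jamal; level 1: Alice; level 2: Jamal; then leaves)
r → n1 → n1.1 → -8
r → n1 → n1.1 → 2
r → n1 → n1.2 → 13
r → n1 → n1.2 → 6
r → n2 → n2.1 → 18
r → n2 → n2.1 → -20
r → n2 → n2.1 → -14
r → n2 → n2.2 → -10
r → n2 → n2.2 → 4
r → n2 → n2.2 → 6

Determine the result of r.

n1.1 (Jamal): min(-8, 2) = -8
n1.2 (Jamal): min(13, 6) = 6
n1 (Alice): max(-8, 6) = 6
n2.1 (Jamal): min(18, -20, -14) = -20
n2.2 (Jamal): min(-10, 4, 6) = -10
n2 (Alice): max(-20, -10) = -10
r (Jamal): min(6, -10) = -10

-10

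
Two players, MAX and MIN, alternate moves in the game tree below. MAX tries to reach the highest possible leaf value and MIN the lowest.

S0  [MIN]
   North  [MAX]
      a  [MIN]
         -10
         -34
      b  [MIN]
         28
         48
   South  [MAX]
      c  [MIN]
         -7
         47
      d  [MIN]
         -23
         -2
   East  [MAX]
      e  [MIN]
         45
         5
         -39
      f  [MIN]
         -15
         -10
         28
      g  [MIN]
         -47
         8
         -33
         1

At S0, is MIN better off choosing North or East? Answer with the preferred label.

a (MIN): min(-10, -34) = -34
b (MIN): min(28, 48) = 28
North (MAX): max(-34, 28) = 28
e (MIN): min(45, 5, -39) = -39
f (MIN): min(-15, -10, 28) = -15
g (MIN): min(-47, 8, -33, 1) = -47
East (MAX): max(-39, -15, -47) = -15
MIN prefers the lower value; North=28, East=-15. East is better since -15 < 28.

East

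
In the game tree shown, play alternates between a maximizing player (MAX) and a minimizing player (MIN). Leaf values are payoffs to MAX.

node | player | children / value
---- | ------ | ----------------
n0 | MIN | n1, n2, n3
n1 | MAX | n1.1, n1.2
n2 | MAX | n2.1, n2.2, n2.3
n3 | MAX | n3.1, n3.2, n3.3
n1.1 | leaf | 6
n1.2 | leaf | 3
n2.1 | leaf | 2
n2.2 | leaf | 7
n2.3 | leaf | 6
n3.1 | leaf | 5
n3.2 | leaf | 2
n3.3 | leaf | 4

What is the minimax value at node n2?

7

n2 (MAX): max(2, 7, 6) = 7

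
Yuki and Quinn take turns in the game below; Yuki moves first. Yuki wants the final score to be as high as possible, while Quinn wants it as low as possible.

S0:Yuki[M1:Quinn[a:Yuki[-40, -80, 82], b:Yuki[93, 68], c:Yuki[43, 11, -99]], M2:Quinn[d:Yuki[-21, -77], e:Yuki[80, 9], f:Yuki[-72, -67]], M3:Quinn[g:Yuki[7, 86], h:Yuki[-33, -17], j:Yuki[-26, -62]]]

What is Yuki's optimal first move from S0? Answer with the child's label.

a (Yuki): max(-40, -80, 82) = 82
b (Yuki): max(93, 68) = 93
c (Yuki): max(43, 11, -99) = 43
M1 (Quinn): min(82, 93, 43) = 43
d (Yuki): max(-21, -77) = -21
e (Yuki): max(80, 9) = 80
f (Yuki): max(-72, -67) = -67
M2 (Quinn): min(-21, 80, -67) = -67
g (Yuki): max(7, 86) = 86
h (Yuki): max(-33, -17) = -17
j (Yuki): max(-26, -62) = -26
M3 (Quinn): min(86, -17, -26) = -26
S0 (Yuki): max(43, -67, -26) = 43
Yuki at S0 wants the highest of {M1=43, M2=-67, M3=-26}, so chooses M1.

M1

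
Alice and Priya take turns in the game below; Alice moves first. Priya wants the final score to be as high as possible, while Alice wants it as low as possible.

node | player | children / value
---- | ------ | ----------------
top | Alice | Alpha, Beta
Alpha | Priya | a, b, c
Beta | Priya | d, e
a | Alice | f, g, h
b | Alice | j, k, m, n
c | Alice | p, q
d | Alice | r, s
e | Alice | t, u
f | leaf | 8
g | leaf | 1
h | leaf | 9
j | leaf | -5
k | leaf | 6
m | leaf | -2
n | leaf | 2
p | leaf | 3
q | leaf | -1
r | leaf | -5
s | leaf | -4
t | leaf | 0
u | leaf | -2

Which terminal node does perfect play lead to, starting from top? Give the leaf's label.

u

a (Alice): min(8, 1, 9) = 1
b (Alice): min(-5, 6, -2, 2) = -5
c (Alice): min(3, -1) = -1
Alpha (Priya): max(1, -5, -1) = 1
d (Alice): min(-5, -4) = -5
e (Alice): min(0, -2) = -2
Beta (Priya): max(-5, -2) = -2
top (Alice): min(1, -2) = -2
At top, Alice picks Beta (lowest: -2).
At Beta, Priya picks e (highest: -2).
At e, Alice picks u (lowest: -2).
Terminal value -2.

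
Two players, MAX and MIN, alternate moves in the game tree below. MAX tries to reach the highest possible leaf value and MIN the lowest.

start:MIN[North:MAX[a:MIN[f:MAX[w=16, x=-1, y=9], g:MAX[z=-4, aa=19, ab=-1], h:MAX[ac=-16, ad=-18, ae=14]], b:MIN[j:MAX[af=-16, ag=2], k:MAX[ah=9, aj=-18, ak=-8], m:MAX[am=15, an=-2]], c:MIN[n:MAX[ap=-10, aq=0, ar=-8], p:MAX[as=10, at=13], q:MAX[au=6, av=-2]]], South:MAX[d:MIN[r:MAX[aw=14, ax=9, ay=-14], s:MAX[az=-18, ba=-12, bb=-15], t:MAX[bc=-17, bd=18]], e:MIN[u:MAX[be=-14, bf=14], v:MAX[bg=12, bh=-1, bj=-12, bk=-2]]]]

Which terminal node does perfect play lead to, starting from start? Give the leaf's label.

f (MAX): max(16, -1, 9) = 16
g (MAX): max(-4, 19, -1) = 19
h (MAX): max(-16, -18, 14) = 14
a (MIN): min(16, 19, 14) = 14
j (MAX): max(-16, 2) = 2
k (MAX): max(9, -18, -8) = 9
m (MAX): max(15, -2) = 15
b (MIN): min(2, 9, 15) = 2
n (MAX): max(-10, 0, -8) = 0
p (MAX): max(10, 13) = 13
q (MAX): max(6, -2) = 6
c (MIN): min(0, 13, 6) = 0
North (MAX): max(14, 2, 0) = 14
r (MAX): max(14, 9, -14) = 14
s (MAX): max(-18, -12, -15) = -12
t (MAX): max(-17, 18) = 18
d (MIN): min(14, -12, 18) = -12
u (MAX): max(-14, 14) = 14
v (MAX): max(12, -1, -12, -2) = 12
e (MIN): min(14, 12) = 12
South (MAX): max(-12, 12) = 12
start (MIN): min(14, 12) = 12
At start, MIN picks South (lowest: 12).
At South, MAX picks e (highest: 12).
At e, MIN picks v (lowest: 12).
At v, MAX picks bg (highest: 12).
Terminal value 12.

bg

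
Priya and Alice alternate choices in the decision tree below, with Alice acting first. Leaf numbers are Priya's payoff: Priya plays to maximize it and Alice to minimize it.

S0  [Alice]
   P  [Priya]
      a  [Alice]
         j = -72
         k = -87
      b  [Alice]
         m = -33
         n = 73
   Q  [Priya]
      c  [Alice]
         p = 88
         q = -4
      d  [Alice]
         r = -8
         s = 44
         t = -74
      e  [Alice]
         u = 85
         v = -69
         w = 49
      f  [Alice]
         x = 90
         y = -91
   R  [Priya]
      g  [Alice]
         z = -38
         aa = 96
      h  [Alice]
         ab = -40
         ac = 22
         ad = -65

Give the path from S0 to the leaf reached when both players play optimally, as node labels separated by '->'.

S0 -> R -> g -> z

a (Alice): min(-72, -87) = -87
b (Alice): min(-33, 73) = -33
P (Priya): max(-87, -33) = -33
c (Alice): min(88, -4) = -4
d (Alice): min(-8, 44, -74) = -74
e (Alice): min(85, -69, 49) = -69
f (Alice): min(90, -91) = -91
Q (Priya): max(-4, -74, -69, -91) = -4
g (Alice): min(-38, 96) = -38
h (Alice): min(-40, 22, -65) = -65
R (Priya): max(-38, -65) = -38
S0 (Alice): min(-33, -4, -38) = -38
At S0, Alice picks R (lowest: -38).
At R, Priya picks g (highest: -38).
At g, Alice picks z (lowest: -38).
Terminal value -38.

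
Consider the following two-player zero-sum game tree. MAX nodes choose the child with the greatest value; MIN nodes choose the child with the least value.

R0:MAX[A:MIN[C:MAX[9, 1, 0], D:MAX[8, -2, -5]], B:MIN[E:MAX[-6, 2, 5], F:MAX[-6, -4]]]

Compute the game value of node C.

9

C (MAX): max(9, 1, 0) = 9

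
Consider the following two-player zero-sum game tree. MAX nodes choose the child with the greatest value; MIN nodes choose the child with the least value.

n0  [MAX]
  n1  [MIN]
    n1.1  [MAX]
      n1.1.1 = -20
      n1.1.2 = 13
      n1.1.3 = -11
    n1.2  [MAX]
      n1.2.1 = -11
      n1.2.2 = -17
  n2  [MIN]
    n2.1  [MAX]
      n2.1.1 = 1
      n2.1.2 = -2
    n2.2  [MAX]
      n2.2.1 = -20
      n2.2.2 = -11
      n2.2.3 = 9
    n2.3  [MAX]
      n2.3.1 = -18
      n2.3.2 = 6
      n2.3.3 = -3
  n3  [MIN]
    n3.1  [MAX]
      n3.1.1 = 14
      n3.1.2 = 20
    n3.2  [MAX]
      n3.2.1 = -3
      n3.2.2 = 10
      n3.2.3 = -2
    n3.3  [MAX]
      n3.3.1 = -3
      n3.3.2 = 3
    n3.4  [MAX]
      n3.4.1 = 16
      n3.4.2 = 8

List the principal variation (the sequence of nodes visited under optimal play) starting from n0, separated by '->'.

n0 -> n3 -> n3.3 -> n3.3.2

n1.1 (MAX): max(-20, 13, -11) = 13
n1.2 (MAX): max(-11, -17) = -11
n1 (MIN): min(13, -11) = -11
n2.1 (MAX): max(1, -2) = 1
n2.2 (MAX): max(-20, -11, 9) = 9
n2.3 (MAX): max(-18, 6, -3) = 6
n2 (MIN): min(1, 9, 6) = 1
n3.1 (MAX): max(14, 20) = 20
n3.2 (MAX): max(-3, 10, -2) = 10
n3.3 (MAX): max(-3, 3) = 3
n3.4 (MAX): max(16, 8) = 16
n3 (MIN): min(20, 10, 3, 16) = 3
n0 (MAX): max(-11, 1, 3) = 3
At n0, MAX picks n3 (highest: 3).
At n3, MIN picks n3.3 (lowest: 3).
At n3.3, MAX picks n3.3.2 (highest: 3).
Terminal value 3.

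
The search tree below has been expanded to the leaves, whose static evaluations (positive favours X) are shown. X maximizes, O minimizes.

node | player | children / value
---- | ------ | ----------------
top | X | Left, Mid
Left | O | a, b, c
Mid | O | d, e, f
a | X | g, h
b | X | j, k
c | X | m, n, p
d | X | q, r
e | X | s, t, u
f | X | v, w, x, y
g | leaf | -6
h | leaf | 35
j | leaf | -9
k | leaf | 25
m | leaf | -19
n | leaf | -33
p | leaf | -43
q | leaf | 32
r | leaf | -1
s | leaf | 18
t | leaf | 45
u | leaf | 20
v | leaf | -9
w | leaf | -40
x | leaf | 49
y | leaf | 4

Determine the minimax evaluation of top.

a (X): max(-6, 35) = 35
b (X): max(-9, 25) = 25
c (X): max(-19, -33, -43) = -19
Left (O): min(35, 25, -19) = -19
d (X): max(32, -1) = 32
e (X): max(18, 45, 20) = 45
f (X): max(-9, -40, 49, 4) = 49
Mid (O): min(32, 45, 49) = 32
top (X): max(-19, 32) = 32

32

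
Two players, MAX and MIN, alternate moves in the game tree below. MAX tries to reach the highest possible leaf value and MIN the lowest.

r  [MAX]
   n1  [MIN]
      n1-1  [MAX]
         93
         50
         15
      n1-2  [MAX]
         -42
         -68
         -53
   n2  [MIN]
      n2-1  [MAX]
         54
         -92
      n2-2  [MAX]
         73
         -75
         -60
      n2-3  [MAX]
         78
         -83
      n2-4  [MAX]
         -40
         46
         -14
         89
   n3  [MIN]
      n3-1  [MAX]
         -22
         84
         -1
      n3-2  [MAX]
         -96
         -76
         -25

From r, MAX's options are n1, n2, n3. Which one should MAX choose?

n1-1 (MAX): max(93, 50, 15) = 93
n1-2 (MAX): max(-42, -68, -53) = -42
n1 (MIN): min(93, -42) = -42
n2-1 (MAX): max(54, -92) = 54
n2-2 (MAX): max(73, -75, -60) = 73
n2-3 (MAX): max(78, -83) = 78
n2-4 (MAX): max(-40, 46, -14, 89) = 89
n2 (MIN): min(54, 73, 78, 89) = 54
n3-1 (MAX): max(-22, 84, -1) = 84
n3-2 (MAX): max(-96, -76, -25) = -25
n3 (MIN): min(84, -25) = -25
r (MAX): max(-42, 54, -25) = 54
MAX at r wants the highest of {n1=-42, n2=54, n3=-25}, so chooses n2.

n2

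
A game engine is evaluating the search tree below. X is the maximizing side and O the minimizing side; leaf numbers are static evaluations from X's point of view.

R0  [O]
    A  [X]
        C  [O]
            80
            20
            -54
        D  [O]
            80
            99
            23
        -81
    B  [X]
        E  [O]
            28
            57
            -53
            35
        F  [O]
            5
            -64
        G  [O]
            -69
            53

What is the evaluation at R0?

-53

C (O): min(80, 20, -54) = -54
D (O): min(80, 99, 23) = 23
A (X): max(-54, 23, -81) = 23
E (O): min(28, 57, -53, 35) = -53
F (O): min(5, -64) = -64
G (O): min(-69, 53) = -69
B (X): max(-53, -64, -69) = -53
R0 (O): min(23, -53) = -53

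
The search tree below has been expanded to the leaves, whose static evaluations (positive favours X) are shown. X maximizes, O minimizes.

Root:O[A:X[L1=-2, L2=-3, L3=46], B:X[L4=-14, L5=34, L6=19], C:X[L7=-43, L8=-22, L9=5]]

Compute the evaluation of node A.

46

A (X): max(-2, -3, 46) = 46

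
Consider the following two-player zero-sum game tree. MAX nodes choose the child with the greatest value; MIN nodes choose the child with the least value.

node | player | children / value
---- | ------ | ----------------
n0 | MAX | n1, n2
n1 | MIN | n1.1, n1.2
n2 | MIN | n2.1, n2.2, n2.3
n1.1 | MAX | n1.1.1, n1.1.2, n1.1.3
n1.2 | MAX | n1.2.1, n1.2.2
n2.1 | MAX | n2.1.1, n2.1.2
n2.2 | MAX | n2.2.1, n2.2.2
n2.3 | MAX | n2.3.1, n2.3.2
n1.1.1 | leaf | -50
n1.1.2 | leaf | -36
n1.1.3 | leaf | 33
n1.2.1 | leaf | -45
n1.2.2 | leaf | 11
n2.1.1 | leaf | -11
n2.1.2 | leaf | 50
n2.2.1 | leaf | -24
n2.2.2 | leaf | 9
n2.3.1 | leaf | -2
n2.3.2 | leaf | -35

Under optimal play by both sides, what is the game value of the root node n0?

n1.1 (MAX): max(-50, -36, 33) = 33
n1.2 (MAX): max(-45, 11) = 11
n1 (MIN): min(33, 11) = 11
n2.1 (MAX): max(-11, 50) = 50
n2.2 (MAX): max(-24, 9) = 9
n2.3 (MAX): max(-2, -35) = -2
n2 (MIN): min(50, 9, -2) = -2
n0 (MAX): max(11, -2) = 11

11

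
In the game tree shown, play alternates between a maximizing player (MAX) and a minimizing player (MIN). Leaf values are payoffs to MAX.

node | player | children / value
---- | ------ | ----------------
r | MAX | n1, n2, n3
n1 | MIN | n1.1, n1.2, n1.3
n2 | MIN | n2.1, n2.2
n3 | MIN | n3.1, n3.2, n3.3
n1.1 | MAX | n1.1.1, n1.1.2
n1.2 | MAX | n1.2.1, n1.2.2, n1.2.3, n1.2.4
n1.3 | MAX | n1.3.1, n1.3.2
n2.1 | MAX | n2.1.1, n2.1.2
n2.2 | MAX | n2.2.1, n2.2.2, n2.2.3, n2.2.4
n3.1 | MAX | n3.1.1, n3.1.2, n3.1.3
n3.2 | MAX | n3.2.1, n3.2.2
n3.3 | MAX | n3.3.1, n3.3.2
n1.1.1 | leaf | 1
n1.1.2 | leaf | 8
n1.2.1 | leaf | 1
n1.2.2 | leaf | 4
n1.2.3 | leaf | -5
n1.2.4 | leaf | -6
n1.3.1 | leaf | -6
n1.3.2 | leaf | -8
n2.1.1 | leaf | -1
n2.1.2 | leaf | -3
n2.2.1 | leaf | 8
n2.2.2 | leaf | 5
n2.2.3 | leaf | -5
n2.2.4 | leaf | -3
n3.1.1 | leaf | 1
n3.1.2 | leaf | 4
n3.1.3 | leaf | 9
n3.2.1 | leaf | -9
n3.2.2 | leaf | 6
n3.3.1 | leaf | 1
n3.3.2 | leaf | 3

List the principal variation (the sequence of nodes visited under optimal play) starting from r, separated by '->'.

n1.1 (MAX): max(1, 8) = 8
n1.2 (MAX): max(1, 4, -5, -6) = 4
n1.3 (MAX): max(-6, -8) = -6
n1 (MIN): min(8, 4, -6) = -6
n2.1 (MAX): max(-1, -3) = -1
n2.2 (MAX): max(8, 5, -5, -3) = 8
n2 (MIN): min(-1, 8) = -1
n3.1 (MAX): max(1, 4, 9) = 9
n3.2 (MAX): max(-9, 6) = 6
n3.3 (MAX): max(1, 3) = 3
n3 (MIN): min(9, 6, 3) = 3
r (MAX): max(-6, -1, 3) = 3
At r, MAX picks n3 (highest: 3).
At n3, MIN picks n3.3 (lowest: 3).
At n3.3, MAX picks n3.3.2 (highest: 3).
Terminal value 3.

r -> n3 -> n3.3 -> n3.3.2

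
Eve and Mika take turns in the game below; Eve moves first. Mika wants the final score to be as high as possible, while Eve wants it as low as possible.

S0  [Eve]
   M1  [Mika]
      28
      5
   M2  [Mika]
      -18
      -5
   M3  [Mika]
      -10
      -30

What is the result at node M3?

-10

M3 (Mika): max(-10, -30) = -10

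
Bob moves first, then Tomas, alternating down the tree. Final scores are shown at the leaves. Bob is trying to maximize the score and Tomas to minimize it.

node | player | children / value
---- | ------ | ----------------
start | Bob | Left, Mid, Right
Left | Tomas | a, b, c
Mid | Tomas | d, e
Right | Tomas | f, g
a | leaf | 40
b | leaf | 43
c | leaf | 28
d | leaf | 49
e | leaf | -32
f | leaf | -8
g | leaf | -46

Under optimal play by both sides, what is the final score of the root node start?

Left (Tomas): min(40, 43, 28) = 28
Mid (Tomas): min(49, -32) = -32
Right (Tomas): min(-8, -46) = -46
start (Bob): max(28, -32, -46) = 28

28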